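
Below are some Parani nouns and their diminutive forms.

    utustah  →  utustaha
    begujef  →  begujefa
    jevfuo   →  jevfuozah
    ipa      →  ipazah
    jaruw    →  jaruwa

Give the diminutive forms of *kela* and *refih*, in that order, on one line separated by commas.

Looking at the final sound of each stem: -a when the stem ends in a consonant (*utustah*, *begujef*, *jaruw*); -zah when the stem ends in a vowel (*jevfuo*, *ipa*).
The final sound of *kela* is /a/, which is a vowel, so the suffix is -zah, giving *kelazah*.
*refih*: final sound = /h/, a consonant → -a → *refiha*.

kelazah, refiha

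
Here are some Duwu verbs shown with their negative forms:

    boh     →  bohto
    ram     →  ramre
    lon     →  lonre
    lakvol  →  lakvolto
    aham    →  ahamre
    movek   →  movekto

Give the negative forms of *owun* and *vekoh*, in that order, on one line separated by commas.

owunre, vekohto

Looking at the final consonant of each stem: -re when the stem ends in a nasal (*ram*, *lon*, *aham*); -to when the stem ends in a non-nasal consonant (*boh*, *lakvol*, *movek*).
*owun* — final consonant /n/ (a nasal) → -re → *owunre*.
*vekoh*: final consonant = /h/, non-nasal → -to → *vekohto*.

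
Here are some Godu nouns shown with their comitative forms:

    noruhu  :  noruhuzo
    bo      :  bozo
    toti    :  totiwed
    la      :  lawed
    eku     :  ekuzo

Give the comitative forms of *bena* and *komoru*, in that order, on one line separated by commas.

The alternation tracks the last vowel of the stem — -zo when the last vowel of the stem is a rounded vowel (*noruhu*, *bo*, *eku*); -wed when the last vowel of the stem is an unrounded vowel (*toti*, *la*).
*bena* — last vowel /a/ (an unrounded vowel) → -wed → *benawed*.
*komoru*: last vowel = /u/, a rounded vowel → -zo → *komoruzo*.

benawed, komoruzo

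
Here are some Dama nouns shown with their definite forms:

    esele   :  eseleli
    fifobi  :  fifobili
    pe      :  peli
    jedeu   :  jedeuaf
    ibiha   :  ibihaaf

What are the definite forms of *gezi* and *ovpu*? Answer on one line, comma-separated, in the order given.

The alternation tracks the last vowel of the stem — -li when the last vowel of the stem is a front vowel (*esele*, *fifobi*, *pe*); -af when the last vowel of the stem is a back vowel (*jedeu*, *ibiha*).
*gezi*: last vowel = /i/, a front vowel → -li → *gezili*.
The last vowel of *ovpu* is /u/, which is a back vowel, so the suffix is -af, giving *ovpuaf*.

gezili, ovpuaf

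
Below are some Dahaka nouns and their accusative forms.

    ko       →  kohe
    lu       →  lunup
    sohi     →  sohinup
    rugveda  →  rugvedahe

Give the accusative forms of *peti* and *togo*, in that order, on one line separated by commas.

petinup, togohe

The alternation tracks the last vowel of the stem — -nup when the last vowel of the stem is a high vowel (*lu*, *sohi*); -he when the last vowel of the stem is a non-high vowel (*ko*, *rugveda*).
*peti* — last vowel /i/ (a high vowel) → -nup → *petinup*.
Since the last vowel of *togo* is /o/ (a non-high vowel), it takes -he, giving *togohe*.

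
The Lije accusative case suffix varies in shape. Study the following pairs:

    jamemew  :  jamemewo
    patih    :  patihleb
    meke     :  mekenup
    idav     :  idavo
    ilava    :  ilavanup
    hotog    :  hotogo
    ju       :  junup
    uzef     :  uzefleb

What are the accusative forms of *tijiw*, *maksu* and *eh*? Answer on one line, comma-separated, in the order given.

tijiwo, maksunup, ehleb

The pattern is voicing of the final sound: -leb when the stem ends in a voiceless consonant (*patih*, *uzef*); -o when the stem ends in a voiced consonant (*jamemew*, *idav*, *hotog*); -nup when the stem ends in a vowel (*meke*, *ilava*, *ju*).
Since the final sound of *tijiw* is /w/ (a voiced consonant), it takes -o, giving *tijiwo*.
*maksu* — final sound /u/ (a vowel) → -nup → *maksunup*.
The final sound of *eh* is /h/, which is a voiceless consonant, so the suffix is -leb, giving *ehleb*.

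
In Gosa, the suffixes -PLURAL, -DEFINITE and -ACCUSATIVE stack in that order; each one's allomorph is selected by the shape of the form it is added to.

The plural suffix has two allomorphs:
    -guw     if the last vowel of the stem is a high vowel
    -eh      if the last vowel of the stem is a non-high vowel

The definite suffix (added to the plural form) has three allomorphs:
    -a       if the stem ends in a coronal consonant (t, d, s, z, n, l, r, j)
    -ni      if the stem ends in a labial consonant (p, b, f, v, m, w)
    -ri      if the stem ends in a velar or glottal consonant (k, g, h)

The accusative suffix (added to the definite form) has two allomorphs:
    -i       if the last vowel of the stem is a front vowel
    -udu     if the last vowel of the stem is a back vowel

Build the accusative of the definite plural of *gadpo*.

gadpoehrii

*gadpo* — last vowel /o/ (a non-high vowel) → -eh → *gadpoeh*.
Since the final consonant of the plural form *gadpoeh* is /h/ (velar/glottal), it takes -ri, giving *gadpoehri*.
The definite form *gadpoehri* — last vowel /i/ (a front vowel) → -i → *gadpoehrii*.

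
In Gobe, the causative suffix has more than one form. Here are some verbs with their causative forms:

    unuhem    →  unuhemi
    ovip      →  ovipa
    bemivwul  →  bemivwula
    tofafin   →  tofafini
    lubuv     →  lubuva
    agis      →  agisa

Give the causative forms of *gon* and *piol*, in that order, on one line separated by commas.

The suffix is conditioned by the final consonant: -i when the stem ends in a nasal (*unuhem*, *tofafin*); -a when the stem ends in a non-nasal consonant (*ovip*, *bemivwul*, *lubuv*, *agis*).
Since the final consonant of *gon* is /n/ (a nasal), it takes -i, giving *goni*.
*piol*: final consonant = /l/, non-nasal → -a → *piola*.

goni, piola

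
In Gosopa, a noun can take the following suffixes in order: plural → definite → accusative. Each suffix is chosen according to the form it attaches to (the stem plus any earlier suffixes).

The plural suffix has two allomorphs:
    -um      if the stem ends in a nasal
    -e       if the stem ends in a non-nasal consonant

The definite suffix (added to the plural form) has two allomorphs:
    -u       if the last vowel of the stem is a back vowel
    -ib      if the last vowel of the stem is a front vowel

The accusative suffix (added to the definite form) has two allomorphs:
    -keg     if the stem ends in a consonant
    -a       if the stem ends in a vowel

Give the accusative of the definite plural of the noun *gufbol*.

Since the final consonant of *gufbol* is /l/ (non-nasal), it takes -e, giving *gufbole*.
The plural form *gufbole* — last vowel /e/ (a front vowel) → -ib → *gufboleib*.
Since the final sound of the definite form *gufboleib* is /b/ (a consonant), it takes -keg, giving *gufboleibkeg*.

gufboleibkeg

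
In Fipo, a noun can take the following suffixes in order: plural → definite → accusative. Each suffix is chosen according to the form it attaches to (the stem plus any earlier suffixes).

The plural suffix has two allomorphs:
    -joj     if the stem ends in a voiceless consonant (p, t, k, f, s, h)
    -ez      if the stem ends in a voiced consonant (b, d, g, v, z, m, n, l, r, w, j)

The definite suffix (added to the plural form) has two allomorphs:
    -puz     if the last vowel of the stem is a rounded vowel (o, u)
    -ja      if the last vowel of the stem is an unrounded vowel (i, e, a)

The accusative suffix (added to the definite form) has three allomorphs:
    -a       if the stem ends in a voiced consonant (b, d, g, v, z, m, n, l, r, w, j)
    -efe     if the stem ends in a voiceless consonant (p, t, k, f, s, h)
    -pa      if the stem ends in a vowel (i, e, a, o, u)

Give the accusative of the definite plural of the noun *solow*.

*solow*: final consonant = /w/, voiced → -ez → *solowez*.
Since the last vowel of the plural form *solowez* is /e/ (an unrounded vowel), it takes -ja, giving *solowezja*.
The definite form *solowezja* — final sound /a/ (a vowel) → -pa → *solowezjapa*.

solowezjapa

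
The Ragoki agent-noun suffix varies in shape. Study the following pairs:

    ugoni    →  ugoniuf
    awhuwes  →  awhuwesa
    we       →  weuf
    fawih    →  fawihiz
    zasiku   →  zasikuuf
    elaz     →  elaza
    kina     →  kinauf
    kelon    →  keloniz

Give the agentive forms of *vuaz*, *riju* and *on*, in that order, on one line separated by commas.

vuaza, rijuuf, oniz

Looking at the final sound of each stem: -a when the stem ends in a sibilant (*awhuwes*, *elaz*); -iz when the stem ends in a non-sibilant consonant (*fawih*, *kelon*); -uf when the stem ends in a vowel (*ugoni*, *we*, *zasiku*, *kina*).
The final sound of *vuaz* is /z/, which is a sibilant, so the suffix is -a, giving *vuaza*.
The final sound of *riju* is /u/, which is a vowel, so the suffix is -uf, giving *rijuuf*.
*on*: final sound = /n/, a non-sibilant consonant → -iz → *oniz*.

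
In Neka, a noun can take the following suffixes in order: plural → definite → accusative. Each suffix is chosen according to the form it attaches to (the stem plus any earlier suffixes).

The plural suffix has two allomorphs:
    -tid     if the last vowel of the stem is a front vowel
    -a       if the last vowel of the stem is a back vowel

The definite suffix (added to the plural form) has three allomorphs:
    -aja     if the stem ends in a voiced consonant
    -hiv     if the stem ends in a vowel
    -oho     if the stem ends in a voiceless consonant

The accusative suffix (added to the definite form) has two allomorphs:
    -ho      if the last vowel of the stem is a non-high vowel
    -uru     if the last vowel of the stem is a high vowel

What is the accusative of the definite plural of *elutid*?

*elutid* — last vowel /i/ (a front vowel) → -tid → *elutidtid*.
The final sound of the plural form *elutidtid* is /d/, which is a voiced consonant, so the definite suffix is -aja, giving *elutidtidaja*.
The definite form *elutidtidaja*: last vowel = /a/, a non-high vowel → -ho → *elutidtidajaho*.

elutidtidajaho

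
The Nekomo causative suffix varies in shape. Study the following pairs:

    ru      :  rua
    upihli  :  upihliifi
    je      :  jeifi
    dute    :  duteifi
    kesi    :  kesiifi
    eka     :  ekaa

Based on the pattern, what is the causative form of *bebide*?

bebideifi

Looking at the last vowel of each stem: -ifi when the last vowel of the stem is a front vowel (*upihli*, *je*, *dute*, *kesi*); -a when the last vowel of the stem is a back vowel (*ru*, *eka*).
*bebide* — last vowel /e/ (a front vowel) → -ifi → *bebideifi*.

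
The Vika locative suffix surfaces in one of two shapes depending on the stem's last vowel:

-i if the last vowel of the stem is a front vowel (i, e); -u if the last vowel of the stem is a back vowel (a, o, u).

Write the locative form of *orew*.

orewi

*orew* — last vowel /e/ (a front vowel) → -i → *orewi*.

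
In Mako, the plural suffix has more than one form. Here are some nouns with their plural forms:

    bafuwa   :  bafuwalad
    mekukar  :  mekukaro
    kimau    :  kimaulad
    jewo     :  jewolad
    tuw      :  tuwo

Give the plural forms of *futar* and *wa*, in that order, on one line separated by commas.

Looking at the final sound of each stem: -o when the stem ends in a consonant (*mekukar*, *tuw*); -lad when the stem ends in a vowel (*bafuwa*, *kimau*, *jewo*).
Since the final sound of *futar* is /r/ (a consonant), it takes -o, giving *futaro*.
*wa*: final sound = /a/, a vowel → -lad → *walad*.

futaro, walad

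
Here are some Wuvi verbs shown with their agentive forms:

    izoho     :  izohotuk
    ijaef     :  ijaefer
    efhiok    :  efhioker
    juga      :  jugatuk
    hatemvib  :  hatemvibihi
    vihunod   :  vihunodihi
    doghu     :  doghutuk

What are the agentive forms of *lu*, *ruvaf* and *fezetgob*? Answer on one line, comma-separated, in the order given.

The pattern is voicing of the final sound: -er when the stem ends in a voiceless consonant (*ijaef*, *efhiok*); -ihi when the stem ends in a voiced consonant (*hatemvib*, *vihunod*); -tuk when the stem ends in a vowel (*izoho*, *juga*, *doghu*).
Since the final sound of *lu* is /u/ (a vowel), it takes -tuk, giving *lutuk*.
*ruvaf*: final sound = /f/, a voiceless consonant → -er → *ruvafer*.
The final sound of *fezetgob* is /b/, which is a voiced consonant, so the suffix is -ihi, giving *fezetgobihi*.

lutuk, ruvafer, fezetgobihi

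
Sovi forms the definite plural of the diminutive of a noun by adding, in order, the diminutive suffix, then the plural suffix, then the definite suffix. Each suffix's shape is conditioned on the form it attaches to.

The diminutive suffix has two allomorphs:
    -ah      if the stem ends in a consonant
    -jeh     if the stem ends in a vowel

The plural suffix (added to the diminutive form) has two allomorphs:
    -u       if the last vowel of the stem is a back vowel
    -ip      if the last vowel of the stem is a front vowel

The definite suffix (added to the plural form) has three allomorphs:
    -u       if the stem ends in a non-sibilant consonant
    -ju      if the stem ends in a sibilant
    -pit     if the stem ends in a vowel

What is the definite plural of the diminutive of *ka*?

kajehipu

*ka* — final sound /a/ (a vowel) → -jeh → *kajeh*.
The last vowel of the diminutive form *kajeh* is /e/, which is a front vowel, so the plural suffix is -ip, giving *kajehip*.
The plural form *kajehip*: final sound = /p/, a non-sibilant consonant → -u → *kajehipu*.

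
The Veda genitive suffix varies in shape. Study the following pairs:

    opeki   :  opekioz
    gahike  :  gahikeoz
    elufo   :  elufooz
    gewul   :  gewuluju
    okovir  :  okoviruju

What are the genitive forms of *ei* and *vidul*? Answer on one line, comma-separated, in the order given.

Looking at the final sound of each stem: -uju when the stem ends in a consonant (*gewul*, *okovir*); -oz when the stem ends in a vowel (*opeki*, *gahike*, *elufo*).
*ei*: final sound = /i/, a vowel → -oz → *eioz*.
*vidul*: final sound = /l/, a consonant → -uju → *viduluju*.

eioz, viduluju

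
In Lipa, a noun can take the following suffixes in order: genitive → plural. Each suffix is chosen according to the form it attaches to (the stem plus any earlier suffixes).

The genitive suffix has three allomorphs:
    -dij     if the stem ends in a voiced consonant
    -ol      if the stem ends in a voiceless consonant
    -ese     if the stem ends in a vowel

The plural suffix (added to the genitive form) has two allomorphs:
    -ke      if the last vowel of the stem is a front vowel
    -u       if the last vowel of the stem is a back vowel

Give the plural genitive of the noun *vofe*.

vofeeseke

*vofe*: final sound = /e/, a vowel → -ese → *vofeese*.
Since the last vowel of the genitive form *vofeese* is /e/ (a front vowel), it takes -ke, giving *vofeeseke*.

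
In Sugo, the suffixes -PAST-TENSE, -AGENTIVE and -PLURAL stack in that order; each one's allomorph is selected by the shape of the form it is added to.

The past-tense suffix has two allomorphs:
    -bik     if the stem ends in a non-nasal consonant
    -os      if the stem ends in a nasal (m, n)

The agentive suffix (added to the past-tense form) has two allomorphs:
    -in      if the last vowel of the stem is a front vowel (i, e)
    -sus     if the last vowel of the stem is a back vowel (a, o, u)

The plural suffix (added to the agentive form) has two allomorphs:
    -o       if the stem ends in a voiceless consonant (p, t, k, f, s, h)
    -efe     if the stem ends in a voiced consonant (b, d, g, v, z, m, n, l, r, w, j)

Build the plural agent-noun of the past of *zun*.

*zun* — final consonant /n/ (a nasal) → -os → *zunos*.
The past-tense form *zunos* — last vowel /o/ (a back vowel) → -sus → *zunossus*.
The final consonant of the agentive form *zunossus* is /s/, which is voiceless, so the plural suffix is -o, giving *zunossuso*.

zunossuso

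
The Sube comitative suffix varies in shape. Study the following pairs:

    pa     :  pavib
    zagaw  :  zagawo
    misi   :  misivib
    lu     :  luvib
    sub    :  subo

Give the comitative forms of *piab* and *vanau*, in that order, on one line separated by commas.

piabo, vanauvib

Looking at the final sound of each stem: -o when the stem ends in a consonant (*zagaw*, *sub*); -vib when the stem ends in a vowel (*pa*, *misi*, *lu*).
*piab* — final sound /b/ (a consonant) → -o → *piabo*.
Since the final sound of *vanau* is /u/ (a vowel), it takes -vib, giving *vanauvib*.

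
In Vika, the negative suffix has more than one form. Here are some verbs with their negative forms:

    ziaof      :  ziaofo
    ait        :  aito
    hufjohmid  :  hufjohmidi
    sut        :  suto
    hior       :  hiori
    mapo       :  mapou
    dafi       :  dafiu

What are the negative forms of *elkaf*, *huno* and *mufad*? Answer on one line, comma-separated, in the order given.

elkafo, hunou, mufadi

The suffix is conditioned by the final sound: -o when the stem ends in a voiceless consonant (*ziaof*, *ait*, *sut*); -i when the stem ends in a voiced consonant (*hufjohmid*, *hior*); -u when the stem ends in a vowel (*mapo*, *dafi*).
The final sound of *elkaf* is /f/, which is a voiceless consonant, so the suffix is -o, giving *elkafo*.
*huno* — final sound /o/ (a vowel) → -u → *hunou*.
The final sound of *mufad* is /d/, which is a voiced consonant, so the suffix is -i, giving *mufadi*.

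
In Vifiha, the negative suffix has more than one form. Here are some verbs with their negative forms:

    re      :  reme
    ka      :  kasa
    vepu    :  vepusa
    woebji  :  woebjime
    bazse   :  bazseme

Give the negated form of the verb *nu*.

nusa

The suffix is conditioned by the last vowel: -me when the last vowel of the stem is a front vowel (*re*, *woebji*, *bazse*); -sa when the last vowel of the stem is a back vowel (*ka*, *vepu*).
The last vowel of *nu* is /u/, which is a back vowel, so the suffix is -sa, giving *nusa*.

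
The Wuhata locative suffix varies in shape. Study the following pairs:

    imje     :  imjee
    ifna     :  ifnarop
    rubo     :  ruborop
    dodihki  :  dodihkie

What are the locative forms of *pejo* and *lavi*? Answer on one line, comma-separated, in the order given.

The alternation tracks the last vowel of the stem — -e when the last vowel of the stem is a front vowel (*imje*, *dodihki*); -rop when the last vowel of the stem is a back vowel (*ifna*, *rubo*).
The last vowel of *pejo* is /o/, which is a back vowel, so the suffix is -rop, giving *pejorop*.
*lavi* — last vowel /i/ (a front vowel) → -e → *lavie*.

pejorop, lavie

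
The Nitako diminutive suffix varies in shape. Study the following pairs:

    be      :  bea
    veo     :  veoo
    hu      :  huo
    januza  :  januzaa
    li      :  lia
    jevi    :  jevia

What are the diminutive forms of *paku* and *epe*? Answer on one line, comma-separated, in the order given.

The pattern is rounding harmony: -o when the last vowel of the stem is a rounded vowel (*veo*, *hu*); -a when the last vowel of the stem is an unrounded vowel (*be*, *januza*, *li*, *jevi*).
*paku*: last vowel = /u/, a rounded vowel → -o → *pakuo*.
The last vowel of *epe* is /e/, which is an unrounded vowel, so the suffix is -a, giving *epea*.

pakuo, epea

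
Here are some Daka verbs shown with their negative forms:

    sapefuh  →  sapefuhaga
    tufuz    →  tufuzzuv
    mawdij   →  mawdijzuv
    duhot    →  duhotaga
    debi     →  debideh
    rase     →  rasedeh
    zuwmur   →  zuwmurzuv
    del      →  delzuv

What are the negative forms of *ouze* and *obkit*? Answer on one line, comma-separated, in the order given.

ouzedeh, obkitaga

The alternation tracks the final sound of the stem — -aga when the stem ends in a voiceless consonant (*sapefuh*, *duhot*); -zuv when the stem ends in a voiced consonant (*tufuz*, *mawdij*, *zuwmur*, *del*); -deh when the stem ends in a vowel (*debi*, *rase*).
Since the final sound of *ouze* is /e/ (a vowel), it takes -deh, giving *ouzedeh*.
Since the final sound of *obkit* is /t/ (a voiceless consonant), it takes -aga, giving *obkitaga*.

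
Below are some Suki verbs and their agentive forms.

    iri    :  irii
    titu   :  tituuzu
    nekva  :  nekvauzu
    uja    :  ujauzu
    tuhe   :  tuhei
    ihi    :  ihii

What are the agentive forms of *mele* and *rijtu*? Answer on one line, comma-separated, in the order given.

Looking at the last vowel of each stem: -i when the last vowel of the stem is a front vowel (*iri*, *tuhe*, *ihi*); -uzu when the last vowel of the stem is a back vowel (*titu*, *nekva*, *uja*).
The last vowel of *mele* is /e/, which is a front vowel, so the suffix is -i, giving *melei*.
Since the last vowel of *rijtu* is /u/ (a back vowel), it takes -uzu, giving *rijtuuzu*.

melei, rijtuuzu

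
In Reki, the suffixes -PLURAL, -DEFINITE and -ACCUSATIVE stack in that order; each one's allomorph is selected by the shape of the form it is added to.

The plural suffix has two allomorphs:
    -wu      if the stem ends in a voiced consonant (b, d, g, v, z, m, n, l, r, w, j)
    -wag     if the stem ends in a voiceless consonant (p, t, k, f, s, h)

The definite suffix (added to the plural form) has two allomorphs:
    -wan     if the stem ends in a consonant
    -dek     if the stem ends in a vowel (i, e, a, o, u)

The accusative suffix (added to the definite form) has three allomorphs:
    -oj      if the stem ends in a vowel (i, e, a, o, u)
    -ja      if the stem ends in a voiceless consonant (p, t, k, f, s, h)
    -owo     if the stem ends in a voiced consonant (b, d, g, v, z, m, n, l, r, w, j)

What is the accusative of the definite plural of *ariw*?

Since the final consonant of *ariw* is /w/ (voiced), it takes -wu, giving *ariwwu*.
Since the final sound of the plural form *ariwwu* is /u/ (a vowel), it takes -dek, giving *ariwwudek*.
The definite form *ariwwudek* — final sound /k/ (a voiceless consonant) → -ja → *ariwwudekja*.

ariwwudekja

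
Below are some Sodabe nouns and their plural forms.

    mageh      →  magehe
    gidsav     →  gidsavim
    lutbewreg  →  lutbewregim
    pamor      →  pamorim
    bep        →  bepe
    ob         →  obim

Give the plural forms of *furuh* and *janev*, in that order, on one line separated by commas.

furuhe, janevim

The pattern is voicing of the final consonant: -e when the stem ends in a voiceless consonant (*mageh*, *bep*); -im when the stem ends in a voiced consonant (*gidsav*, *lutbewreg*, *pamor*, *ob*).
*furuh*: final consonant = /h/, voiceless → -e → *furuhe*.
*janev*: final consonant = /v/, voiced → -im → *janevim*.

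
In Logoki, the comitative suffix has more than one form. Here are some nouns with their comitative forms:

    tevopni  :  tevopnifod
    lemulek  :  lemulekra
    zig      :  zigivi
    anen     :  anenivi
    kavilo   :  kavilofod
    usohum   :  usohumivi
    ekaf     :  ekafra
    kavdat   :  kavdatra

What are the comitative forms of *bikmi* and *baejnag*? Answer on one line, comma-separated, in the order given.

The pattern is voicing of the final sound: -ra when the stem ends in a voiceless consonant (*lemulek*, *ekaf*, *kavdat*); -ivi when the stem ends in a voiced consonant (*zig*, *anen*, *usohum*); -fod when the stem ends in a vowel (*tevopni*, *kavilo*).
*bikmi* — final sound /i/ (a vowel) → -fod → *bikmifod*.
*baejnag* — final sound /g/ (a voiced consonant) → -ivi → *baejnagivi*.

bikmifod, baejnagivi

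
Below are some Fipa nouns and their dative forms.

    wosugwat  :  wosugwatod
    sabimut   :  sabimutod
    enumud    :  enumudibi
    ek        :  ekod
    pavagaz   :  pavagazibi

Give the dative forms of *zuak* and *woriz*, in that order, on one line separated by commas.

The suffix is conditioned by the final consonant: -od when the stem ends in a voiceless consonant (*wosugwat*, *sabimut*, *ek*); -ibi when the stem ends in a voiced consonant (*enumud*, *pavagaz*).
*zuak* — final consonant /k/ (voiceless) → -od → *zuakod*.
Since the final consonant of *woriz* is /z/ (voiced), it takes -ibi, giving *worizibi*.

zuakod, worizibi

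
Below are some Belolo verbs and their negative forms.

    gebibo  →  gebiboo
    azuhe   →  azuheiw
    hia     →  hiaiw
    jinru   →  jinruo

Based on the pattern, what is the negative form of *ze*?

The pattern is rounding harmony: -o when the last vowel of the stem is a rounded vowel (*gebibo*, *jinru*); -iw when the last vowel of the stem is an unrounded vowel (*azuhe*, *hia*).
Since the last vowel of *ze* is /e/ (an unrounded vowel), it takes -iw, giving *zeiw*.

zeiw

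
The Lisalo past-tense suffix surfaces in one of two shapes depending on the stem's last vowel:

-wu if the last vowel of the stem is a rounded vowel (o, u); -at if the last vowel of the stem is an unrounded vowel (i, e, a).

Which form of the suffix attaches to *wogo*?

Since the last vowel of *wogo* is /o/ (a rounded vowel), it takes -wu.

-wu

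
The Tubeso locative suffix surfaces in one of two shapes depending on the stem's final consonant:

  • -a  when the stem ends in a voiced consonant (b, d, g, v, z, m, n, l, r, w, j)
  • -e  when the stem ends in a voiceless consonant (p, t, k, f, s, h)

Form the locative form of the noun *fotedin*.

Since the final consonant of *fotedin* is /n/ (voiced), it takes -a, giving *fotedina*.

fotedina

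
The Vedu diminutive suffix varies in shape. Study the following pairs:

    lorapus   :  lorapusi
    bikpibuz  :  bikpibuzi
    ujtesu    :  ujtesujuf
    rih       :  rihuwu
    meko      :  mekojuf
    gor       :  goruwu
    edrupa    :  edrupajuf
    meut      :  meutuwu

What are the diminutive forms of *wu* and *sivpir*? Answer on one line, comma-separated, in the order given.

The pattern is sibilance of the final sound: -i when the stem ends in a sibilant (*lorapus*, *bikpibuz*); -uwu when the stem ends in a non-sibilant consonant (*rih*, *gor*, *meut*); -juf when the stem ends in a vowel (*ujtesu*, *meko*, *edrupa*).
*wu*: final sound = /u/, a vowel → -juf → *wujuf*.
*sivpir* — final sound /r/ (a non-sibilant consonant) → -uwu → *sivpiruwu*.

wujuf, sivpiruwu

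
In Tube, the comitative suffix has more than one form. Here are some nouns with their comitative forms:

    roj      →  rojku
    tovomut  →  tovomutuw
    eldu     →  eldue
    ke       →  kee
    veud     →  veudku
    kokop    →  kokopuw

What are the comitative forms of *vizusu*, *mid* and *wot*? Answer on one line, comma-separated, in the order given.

vizusue, midku, wotuw

Looking at the final sound of each stem: -uw when the stem ends in a voiceless consonant (*tovomut*, *kokop*); -ku when the stem ends in a voiced consonant (*roj*, *veud*); -e when the stem ends in a vowel (*eldu*, *ke*).
*vizusu*: final sound = /u/, a vowel → -e → *vizusue*.
Since the final sound of *mid* is /d/ (a voiced consonant), it takes -ku, giving *midku*.
*wot* — final sound /t/ (a voiceless consonant) → -uw → *wotuw*.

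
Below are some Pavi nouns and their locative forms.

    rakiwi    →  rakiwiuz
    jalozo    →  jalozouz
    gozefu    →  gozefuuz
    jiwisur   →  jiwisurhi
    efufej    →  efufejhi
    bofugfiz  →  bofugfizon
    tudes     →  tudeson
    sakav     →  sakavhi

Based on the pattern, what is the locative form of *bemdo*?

Looking at the final sound of each stem: -on when the stem ends in a sibilant (*bofugfiz*, *tudes*); -hi when the stem ends in a non-sibilant consonant (*jiwisur*, *efufej*, *sakav*); -uz when the stem ends in a vowel (*rakiwi*, *jalozo*, *gozefu*).
*bemdo* — final sound /o/ (a vowel) → -uz → *bemdouz*.

bemdouz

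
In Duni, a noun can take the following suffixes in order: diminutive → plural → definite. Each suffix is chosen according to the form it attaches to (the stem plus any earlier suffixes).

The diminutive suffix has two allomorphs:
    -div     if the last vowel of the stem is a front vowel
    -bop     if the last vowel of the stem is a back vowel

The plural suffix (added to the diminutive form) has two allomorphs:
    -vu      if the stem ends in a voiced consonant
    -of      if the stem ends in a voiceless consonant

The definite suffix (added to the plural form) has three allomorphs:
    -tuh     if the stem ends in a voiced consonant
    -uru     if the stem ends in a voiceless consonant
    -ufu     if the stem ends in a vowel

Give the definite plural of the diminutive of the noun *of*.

*of* — last vowel /o/ (a back vowel) → -bop → *ofbop*.
The final consonant of the diminutive form *ofbop* is /p/, which is voiceless, so the plural suffix is -of, giving *ofbopof*.
The plural form *ofbopof* — final sound /f/ (a voiceless consonant) → -uru → *ofbopofuru*.

ofbopofuru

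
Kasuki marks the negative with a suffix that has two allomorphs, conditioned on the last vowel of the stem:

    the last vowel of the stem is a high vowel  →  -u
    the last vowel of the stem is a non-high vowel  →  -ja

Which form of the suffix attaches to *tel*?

*tel*: last vowel = /e/, a non-high vowel → -ja.

-ja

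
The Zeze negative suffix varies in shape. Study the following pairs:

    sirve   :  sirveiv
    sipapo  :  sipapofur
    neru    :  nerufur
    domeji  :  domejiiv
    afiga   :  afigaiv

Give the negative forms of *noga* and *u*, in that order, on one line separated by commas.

nogaiv, ufur

Looking at the last vowel of each stem: -fur when the last vowel of the stem is a rounded vowel (*sipapo*, *neru*); -iv when the last vowel of the stem is an unrounded vowel (*sirve*, *domeji*, *afiga*).
*noga* — last vowel /a/ (an unrounded vowel) → -iv → *nogaiv*.
The last vowel of *u* is /u/, which is a rounded vowel, so the suffix is -fur, giving *ufur*.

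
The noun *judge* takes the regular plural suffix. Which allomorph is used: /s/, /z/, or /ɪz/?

/ɪz/

The stem *judge* ends in a sibilant (/s, z, ʃ, ʒ, tʃ, dʒ/).
The plural suffix surfaces as /ɪz/ after sibilants, /s/ after other voiceless consonants, and /z/ after other voiced sounds.
So the plural -s on *judge* is pronounced /ɪz/.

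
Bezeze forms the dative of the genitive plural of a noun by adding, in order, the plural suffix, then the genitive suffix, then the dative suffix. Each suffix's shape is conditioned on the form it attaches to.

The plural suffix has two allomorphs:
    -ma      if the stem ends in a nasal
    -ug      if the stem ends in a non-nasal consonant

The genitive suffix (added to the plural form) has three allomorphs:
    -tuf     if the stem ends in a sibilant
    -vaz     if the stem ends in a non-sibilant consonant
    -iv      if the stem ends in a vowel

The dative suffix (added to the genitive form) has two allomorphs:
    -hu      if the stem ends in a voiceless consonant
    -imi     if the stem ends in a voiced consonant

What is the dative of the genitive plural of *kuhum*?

The final consonant of *kuhum* is /m/, which is a nasal, so the plural suffix is -ma, giving *kuhumma*.
The plural form *kuhumma* — final sound /a/ (a vowel) → -iv → *kuhummaiv*.
The genitive form *kuhummaiv*: final consonant = /v/, voiced → -imi → *kuhummaivimi*.

kuhummaivimi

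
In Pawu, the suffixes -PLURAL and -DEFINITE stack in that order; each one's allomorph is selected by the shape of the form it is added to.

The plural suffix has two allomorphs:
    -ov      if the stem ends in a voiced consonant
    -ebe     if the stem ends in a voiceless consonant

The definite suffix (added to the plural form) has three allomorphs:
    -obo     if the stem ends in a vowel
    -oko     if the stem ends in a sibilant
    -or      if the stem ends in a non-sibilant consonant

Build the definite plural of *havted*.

The final consonant of *havted* is /d/, which is voiced, so the plural suffix is -ov, giving *havtedov*.
Since the final sound of the plural form *havtedov* is /v/ (a non-sibilant consonant), it takes -or, giving *havtedovor*.

havtedovor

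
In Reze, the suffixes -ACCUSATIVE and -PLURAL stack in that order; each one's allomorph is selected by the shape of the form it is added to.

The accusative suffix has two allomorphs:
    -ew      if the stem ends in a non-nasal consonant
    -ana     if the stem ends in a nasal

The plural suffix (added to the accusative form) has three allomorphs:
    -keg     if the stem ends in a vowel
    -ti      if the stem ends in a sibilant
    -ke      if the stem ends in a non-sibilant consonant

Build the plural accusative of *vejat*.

vejatewke

Since the final consonant of *vejat* is /t/ (non-nasal), it takes -ew, giving *vejatew*.
The accusative form *vejatew*: final sound = /w/, a non-sibilant consonant → -ke → *vejatewke*.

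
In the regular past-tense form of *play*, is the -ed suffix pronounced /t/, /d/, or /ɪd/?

The stem *play* ends in a voiced sound other than /d/.
The -ed suffix is realized as /ɪd/ after /t, d/; as /t/ after other voiceless consonants; and as /d/ after other voiced sounds.
So -ed on *play* is pronounced /d/.

/d/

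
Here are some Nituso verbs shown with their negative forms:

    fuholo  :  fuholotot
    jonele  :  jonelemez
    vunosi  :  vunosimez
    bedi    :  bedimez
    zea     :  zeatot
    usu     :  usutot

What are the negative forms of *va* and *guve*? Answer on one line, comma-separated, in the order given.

The suffix is conditioned by the last vowel: -mez when the last vowel of the stem is a front vowel (*jonele*, *vunosi*, *bedi*); -tot when the last vowel of the stem is a back vowel (*fuholo*, *zea*, *usu*).
The last vowel of *va* is /a/, which is a back vowel, so the suffix is -tot, giving *vatot*.
*guve*: last vowel = /e/, a front vowel → -mez → *guvemez*.

vatot, guvemez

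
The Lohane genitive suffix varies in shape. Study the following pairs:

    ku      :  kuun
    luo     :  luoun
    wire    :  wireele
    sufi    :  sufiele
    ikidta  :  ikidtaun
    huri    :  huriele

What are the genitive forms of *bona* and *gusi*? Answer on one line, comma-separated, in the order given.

The pattern is front/back vowel harmony: -ele when the last vowel of the stem is a front vowel (*wire*, *sufi*, *huri*); -un when the last vowel of the stem is a back vowel (*ku*, *luo*, *ikidta*).
*bona*: last vowel = /a/, a back vowel → -un → *bonaun*.
Since the last vowel of *gusi* is /i/ (a front vowel), it takes -ele, giving *gusiele*.

bonaun, gusiele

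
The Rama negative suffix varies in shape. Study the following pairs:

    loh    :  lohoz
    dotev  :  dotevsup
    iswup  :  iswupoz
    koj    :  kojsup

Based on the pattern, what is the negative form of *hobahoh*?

hobahohoz

Looking at the final consonant of each stem: -oz when the stem ends in a voiceless consonant (*loh*, *iswup*); -sup when the stem ends in a voiced consonant (*dotev*, *koj*).
Since the final consonant of *hobahoh* is /h/ (voiceless), it takes -oz, giving *hobahohoz*.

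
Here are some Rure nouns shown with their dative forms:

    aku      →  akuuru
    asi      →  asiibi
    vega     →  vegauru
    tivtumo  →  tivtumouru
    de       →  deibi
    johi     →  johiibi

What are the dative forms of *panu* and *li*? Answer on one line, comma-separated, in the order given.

panuuru, liibi

The suffix is conditioned by the last vowel: -ibi when the last vowel of the stem is a front vowel (*asi*, *de*, *johi*); -uru when the last vowel of the stem is a back vowel (*aku*, *vega*, *tivtumo*).
*panu*: last vowel = /u/, a back vowel → -uru → *panuuru*.
The last vowel of *li* is /i/, which is a front vowel, so the suffix is -ibi, giving *liibi*.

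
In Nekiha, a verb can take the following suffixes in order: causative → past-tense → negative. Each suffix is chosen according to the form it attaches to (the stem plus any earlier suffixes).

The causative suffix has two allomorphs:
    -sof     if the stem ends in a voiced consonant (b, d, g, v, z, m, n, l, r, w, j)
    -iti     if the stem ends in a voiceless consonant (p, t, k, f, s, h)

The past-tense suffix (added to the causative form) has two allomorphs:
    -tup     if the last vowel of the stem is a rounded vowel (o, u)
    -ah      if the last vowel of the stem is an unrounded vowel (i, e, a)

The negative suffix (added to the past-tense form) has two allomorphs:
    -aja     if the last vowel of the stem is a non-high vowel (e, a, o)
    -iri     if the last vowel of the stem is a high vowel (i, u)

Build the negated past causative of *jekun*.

jekunsoftupiri

Since the final consonant of *jekun* is /n/ (voiced), it takes -sof, giving *jekunsof*.
The causative form *jekunsof* — last vowel /o/ (a rounded vowel) → -tup → *jekunsoftup*.
The last vowel of the past-tense form *jekunsoftup* is /u/, which is a high vowel, so the negative suffix is -iri, giving *jekunsoftupiri*.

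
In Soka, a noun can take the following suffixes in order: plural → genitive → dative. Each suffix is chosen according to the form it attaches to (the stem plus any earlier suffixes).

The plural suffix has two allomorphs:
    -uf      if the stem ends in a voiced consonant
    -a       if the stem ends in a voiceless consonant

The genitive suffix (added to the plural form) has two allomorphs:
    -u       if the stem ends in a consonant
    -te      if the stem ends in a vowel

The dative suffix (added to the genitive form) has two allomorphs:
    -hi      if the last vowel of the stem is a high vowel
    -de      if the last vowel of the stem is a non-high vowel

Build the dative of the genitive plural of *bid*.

bidufuhi

Since the final consonant of *bid* is /d/ (voiced), it takes -uf, giving *biduf*.
The final sound of the plural form *biduf* is /f/, which is a consonant, so the genitive suffix is -u, giving *bidufu*.
The last vowel of the genitive form *bidufu* is /u/, which is a high vowel, so the dative suffix is -hi, giving *bidufuhi*.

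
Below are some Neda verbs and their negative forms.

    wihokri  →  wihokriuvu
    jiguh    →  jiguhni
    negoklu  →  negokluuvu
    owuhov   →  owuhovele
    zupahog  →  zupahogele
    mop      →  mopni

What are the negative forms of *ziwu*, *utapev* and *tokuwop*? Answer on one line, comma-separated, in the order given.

ziwuuvu, utapevele, tokuwopni

The pattern is voicing of the final sound: -ni when the stem ends in a voiceless consonant (*jiguh*, *mop*); -ele when the stem ends in a voiced consonant (*owuhov*, *zupahog*); -uvu when the stem ends in a vowel (*wihokri*, *negoklu*).
*ziwu* — final sound /u/ (a vowel) → -uvu → *ziwuuvu*.
*utapev* — final sound /v/ (a voiced consonant) → -ele → *utapevele*.
The final sound of *tokuwop* is /p/, which is a voiceless consonant, so the suffix is -ni, giving *tokuwopni*.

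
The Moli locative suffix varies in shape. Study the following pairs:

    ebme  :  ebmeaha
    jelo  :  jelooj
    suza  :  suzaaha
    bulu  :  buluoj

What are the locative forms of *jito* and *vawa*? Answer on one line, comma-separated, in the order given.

The suffix is conditioned by the last vowel: -oj when the last vowel of the stem is a rounded vowel (*jelo*, *bulu*); -aha when the last vowel of the stem is an unrounded vowel (*ebme*, *suza*).
*jito* — last vowel /o/ (a rounded vowel) → -oj → *jitooj*.
The last vowel of *vawa* is /a/, which is an unrounded vowel, so the suffix is -aha, giving *vawaaha*.

jitooj, vawaaha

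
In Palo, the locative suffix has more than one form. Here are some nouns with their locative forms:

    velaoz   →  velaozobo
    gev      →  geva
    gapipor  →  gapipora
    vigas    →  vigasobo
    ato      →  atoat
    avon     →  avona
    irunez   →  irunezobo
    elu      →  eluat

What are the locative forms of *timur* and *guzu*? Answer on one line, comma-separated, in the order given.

timura, guzuat

The pattern is sibilance of the final sound: -obo when the stem ends in a sibilant (*velaoz*, *vigas*, *irunez*); -a when the stem ends in a non-sibilant consonant (*gev*, *gapipor*, *avon*); -at when the stem ends in a vowel (*ato*, *elu*).
*timur*: final sound = /r/, a non-sibilant consonant → -a → *timura*.
The final sound of *guzu* is /u/, which is a vowel, so the suffix is -at, giving *guzuat*.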